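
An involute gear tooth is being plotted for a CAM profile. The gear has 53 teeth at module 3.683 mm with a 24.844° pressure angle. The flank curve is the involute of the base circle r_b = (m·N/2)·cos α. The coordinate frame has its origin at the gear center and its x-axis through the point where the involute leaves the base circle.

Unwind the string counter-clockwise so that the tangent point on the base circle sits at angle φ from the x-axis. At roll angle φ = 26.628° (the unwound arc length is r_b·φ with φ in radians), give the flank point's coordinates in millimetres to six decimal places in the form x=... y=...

x=97.621627 y=2.899945

pitch radius r_p = m·N/2 = 3.683·53/2 = 97.599500
base radius r_b = r_p·cos α = 97.599500·cos 24.844° = 88.567164
roll angle φ = 26.628° = 0.46474627 rad
x = r_b·(cos φ + φ·sin φ) = 88.567164·(0.89393531 + 0.46474627·0.44819600) = 97.621627
y = r_b·(sin φ − φ·cos φ) = 88.567164·(0.44819600 − 0.46474627·0.89393531) = 2.899945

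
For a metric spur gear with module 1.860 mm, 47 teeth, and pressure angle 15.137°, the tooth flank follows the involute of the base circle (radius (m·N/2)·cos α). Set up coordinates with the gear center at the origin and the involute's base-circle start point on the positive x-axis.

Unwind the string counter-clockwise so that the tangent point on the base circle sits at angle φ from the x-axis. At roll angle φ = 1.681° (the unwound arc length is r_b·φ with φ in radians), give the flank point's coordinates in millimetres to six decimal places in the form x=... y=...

x=42.211602 y=0.000355

pitch radius r_p = m·N/2 = 1.860·47/2 = 43.710000
base radius r_b = r_p·cos α = 43.710000·cos 15.137° = 42.193447
roll angle φ = 1.681° = 0.02933898 rad
x = r_b·(cos φ + φ·sin φ) = 42.193447·(0.99956964 + 0.02933898·0.02933478) = 42.211602
y = r_b·(sin φ − φ·cos φ) = 42.193447·(0.02933478 − 0.02933898·0.99956964) = 0.000355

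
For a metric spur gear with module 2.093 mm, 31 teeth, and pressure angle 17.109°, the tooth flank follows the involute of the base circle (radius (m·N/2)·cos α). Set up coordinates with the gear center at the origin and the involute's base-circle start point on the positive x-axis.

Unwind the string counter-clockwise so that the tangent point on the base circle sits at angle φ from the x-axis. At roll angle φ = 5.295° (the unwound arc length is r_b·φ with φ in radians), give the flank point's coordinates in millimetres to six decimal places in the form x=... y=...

x=31.137982 y=0.008150

pitch radius r_p = m·N/2 = 2.093·31/2 = 32.441500
base radius r_b = r_p·cos α = 32.441500·cos 17.109° = 31.005860
roll angle φ = 5.295° = 0.09241518 rad
x = r_b·(cos φ + φ·sin φ) = 31.005860·(0.99573276 + 0.09241518·0.09228369) = 31.137982
y = r_b·(sin φ − φ·cos φ) = 31.005860·(0.09228369 − 0.09241518·0.99573276) = 0.008150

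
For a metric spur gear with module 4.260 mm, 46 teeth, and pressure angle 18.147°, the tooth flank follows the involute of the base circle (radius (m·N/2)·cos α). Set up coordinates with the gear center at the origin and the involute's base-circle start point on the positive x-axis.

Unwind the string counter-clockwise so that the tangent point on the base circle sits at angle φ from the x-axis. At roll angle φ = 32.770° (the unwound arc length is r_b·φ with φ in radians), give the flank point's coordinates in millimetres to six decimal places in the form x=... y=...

x=107.112111 y=5.618839

pitch radius r_p = m·N/2 = 4.260·46/2 = 97.980000
base radius r_b = r_p·cos α = 97.980000·cos 18.147° = 93.106530
roll angle φ = 32.770° = 0.57194440 rad
x = r_b·(cos φ + φ·sin φ) = 93.106530·(0.84085013 + 0.57194440·0.54126802) = 107.112111
y = r_b·(sin φ − φ·cos φ) = 93.106530·(0.54126802 − 0.57194440·0.84085013) = 5.618839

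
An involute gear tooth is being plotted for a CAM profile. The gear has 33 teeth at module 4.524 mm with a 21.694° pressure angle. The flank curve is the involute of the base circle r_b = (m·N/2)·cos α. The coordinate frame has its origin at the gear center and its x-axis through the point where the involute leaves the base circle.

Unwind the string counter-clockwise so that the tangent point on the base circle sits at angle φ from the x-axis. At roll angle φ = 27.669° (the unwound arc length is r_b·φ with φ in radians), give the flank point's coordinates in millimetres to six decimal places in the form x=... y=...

pitch radius r_p = m·N/2 = 4.524·33/2 = 74.646000
base radius r_b = r_p·cos α = 74.646000·cos 21.694° = 69.358920
roll angle φ = 27.669° = 0.48291515 rad
x = r_b·(cos φ + φ·sin φ) = 69.358920·(0.88564500 + 0.48291515·0.46436293) = 76.980972
y = r_b·(sin φ − φ·cos φ) = 69.358920·(0.46436293 − 0.48291515·0.88564500) = 2.543499

x=76.980972 y=2.543499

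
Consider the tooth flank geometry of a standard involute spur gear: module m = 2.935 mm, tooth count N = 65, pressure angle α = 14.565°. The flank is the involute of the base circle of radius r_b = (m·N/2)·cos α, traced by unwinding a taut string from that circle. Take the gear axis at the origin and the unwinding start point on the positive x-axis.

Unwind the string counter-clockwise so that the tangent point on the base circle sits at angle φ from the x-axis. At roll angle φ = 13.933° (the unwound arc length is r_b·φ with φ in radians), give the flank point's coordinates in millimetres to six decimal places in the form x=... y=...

pitch radius r_p = m·N/2 = 2.935·65/2 = 95.387500
base radius r_b = r_p·cos α = 95.387500·cos 14.565° = 92.322029
roll angle φ = 13.933° = 0.24317672 rad
x = r_b·(cos φ + φ·sin φ) = 92.322029·(0.97057796 + 0.24317672·0.24078710) = 95.011534
y = r_b·(sin φ − φ·cos φ) = 92.322029·(0.24078710 − 0.24317672·0.97057796) = 0.439926

x=95.011534 y=0.439926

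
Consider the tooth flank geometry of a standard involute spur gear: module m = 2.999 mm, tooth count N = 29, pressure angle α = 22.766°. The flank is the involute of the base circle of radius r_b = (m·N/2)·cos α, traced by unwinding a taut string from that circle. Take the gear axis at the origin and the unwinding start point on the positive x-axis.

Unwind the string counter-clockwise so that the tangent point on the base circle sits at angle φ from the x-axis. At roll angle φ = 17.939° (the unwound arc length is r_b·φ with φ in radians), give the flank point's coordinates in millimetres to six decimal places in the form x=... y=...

x=42.015122 y=0.406220

pitch radius r_p = m·N/2 = 2.999·29/2 = 43.485500
base radius r_b = r_p·cos α = 43.485500·cos 22.766° = 40.097673
roll angle φ = 17.939° = 0.31309461 rad
x = r_b·(cos φ + φ·sin φ) = 40.097673·(0.95138497 + 0.31309461·0.30800428) = 42.015122
y = r_b·(sin φ − φ·cos φ) = 40.097673·(0.30800428 − 0.31309461·0.95138497) = 0.406220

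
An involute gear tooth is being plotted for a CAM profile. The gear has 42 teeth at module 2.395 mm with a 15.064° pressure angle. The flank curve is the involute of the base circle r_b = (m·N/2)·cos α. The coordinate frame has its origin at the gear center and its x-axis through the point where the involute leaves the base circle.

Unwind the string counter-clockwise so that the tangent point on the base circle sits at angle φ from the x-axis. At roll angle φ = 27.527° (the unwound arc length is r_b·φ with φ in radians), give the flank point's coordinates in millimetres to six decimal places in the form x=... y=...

x=53.852420 y=1.754156

pitch radius r_p = m·N/2 = 2.395·42/2 = 50.295000
base radius r_b = r_p·cos α = 50.295000·cos 15.064° = 48.566669
roll angle φ = 27.527° = 0.48043678 rad
x = r_b·(cos φ + φ·sin φ) = 48.566669·(0.88679314 + 0.48043678·0.46216656) = 53.852420
y = r_b·(sin φ − φ·cos φ) = 48.566669·(0.46216656 − 0.48043678·0.88679314) = 1.754156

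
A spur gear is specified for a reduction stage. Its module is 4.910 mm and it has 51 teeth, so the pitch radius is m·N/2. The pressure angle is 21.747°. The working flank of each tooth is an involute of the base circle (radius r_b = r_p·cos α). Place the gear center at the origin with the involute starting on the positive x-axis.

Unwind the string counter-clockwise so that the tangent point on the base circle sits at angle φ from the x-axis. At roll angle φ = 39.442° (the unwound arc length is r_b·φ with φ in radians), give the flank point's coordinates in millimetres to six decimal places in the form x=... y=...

x=140.669466 y=12.056554

pitch radius r_p = m·N/2 = 4.910·51/2 = 125.205000
base radius r_b = r_p·cos α = 125.205000·cos 21.747° = 116.294029
roll angle φ = 39.442° = 0.68839276 rad
x = r_b·(cos φ + φ·sin φ) = 116.294029·(0.77226808 + 0.68839276·0.63529679) = 140.669466
y = r_b·(sin φ − φ·cos φ) = 116.294029·(0.63529679 − 0.68839276·0.77226808) = 12.056554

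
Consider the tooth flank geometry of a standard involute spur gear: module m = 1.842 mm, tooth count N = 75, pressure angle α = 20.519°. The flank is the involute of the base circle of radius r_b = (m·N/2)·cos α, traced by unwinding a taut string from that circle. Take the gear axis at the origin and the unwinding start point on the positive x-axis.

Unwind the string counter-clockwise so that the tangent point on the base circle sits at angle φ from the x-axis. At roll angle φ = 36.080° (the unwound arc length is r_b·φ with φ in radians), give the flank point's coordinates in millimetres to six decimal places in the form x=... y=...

pitch radius r_p = m·N/2 = 1.842·75/2 = 69.075000
base radius r_b = r_p·cos α = 69.075000·cos 20.519° = 64.692606
roll angle φ = 36.080° = 0.62971479 rad
x = r_b·(cos φ + φ·sin φ) = 64.692606·(0.80819550 + 0.62971479·0.58891428) = 76.275399
y = r_b·(sin φ − φ·cos φ) = 64.692606·(0.58891428 − 0.62971479·0.80819550) = 5.174219

x=76.275399 y=5.174219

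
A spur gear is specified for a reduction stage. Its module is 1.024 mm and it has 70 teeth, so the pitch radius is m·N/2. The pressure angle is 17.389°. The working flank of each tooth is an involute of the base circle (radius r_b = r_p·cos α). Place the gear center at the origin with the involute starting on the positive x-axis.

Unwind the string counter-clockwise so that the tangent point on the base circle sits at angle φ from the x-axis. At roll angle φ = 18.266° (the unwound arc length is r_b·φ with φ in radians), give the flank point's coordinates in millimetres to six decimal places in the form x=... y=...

x=35.896173 y=0.365656

pitch radius r_p = m·N/2 = 1.024·70/2 = 35.840000
base radius r_b = r_p·cos α = 35.840000·cos 17.389° = 34.202030
roll angle φ = 18.266° = 0.31880184 rad
x = r_b·(cos φ + φ·sin φ) = 34.202030·(0.94961164 + 0.31880184·0.31342900) = 35.896173
y = r_b·(sin φ − φ·cos φ) = 34.202030·(0.31342900 − 0.31880184·0.94961164) = 0.365656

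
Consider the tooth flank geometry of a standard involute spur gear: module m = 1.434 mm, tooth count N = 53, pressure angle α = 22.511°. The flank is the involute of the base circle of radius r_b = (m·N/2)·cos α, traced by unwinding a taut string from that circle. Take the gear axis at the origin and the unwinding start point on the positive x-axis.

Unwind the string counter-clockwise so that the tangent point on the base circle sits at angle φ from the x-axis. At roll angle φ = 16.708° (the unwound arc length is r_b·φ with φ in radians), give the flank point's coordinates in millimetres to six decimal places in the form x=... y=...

pitch radius r_p = m·N/2 = 1.434·53/2 = 38.001000
base radius r_b = r_p·cos α = 38.001000·cos 22.511° = 35.105554
roll angle φ = 16.708° = 0.29160961 rad
x = r_b·(cos φ + φ·sin φ) = 35.105554·(0.95778236 + 0.29160961·0.28749425) = 36.566592
y = r_b·(sin φ − φ·cos φ) = 35.105554·(0.28749425 − 0.29160961·0.95778236) = 0.287715

x=36.566592 y=0.287715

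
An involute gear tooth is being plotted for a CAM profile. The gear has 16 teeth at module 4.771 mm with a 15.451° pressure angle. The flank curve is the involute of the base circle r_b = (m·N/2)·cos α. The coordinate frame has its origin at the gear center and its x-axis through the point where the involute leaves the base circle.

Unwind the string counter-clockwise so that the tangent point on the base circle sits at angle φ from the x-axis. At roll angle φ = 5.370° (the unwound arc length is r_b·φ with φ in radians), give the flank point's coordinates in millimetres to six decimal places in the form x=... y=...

x=36.949782 y=0.010087

pitch radius r_p = m·N/2 = 4.771·16/2 = 38.168000
base radius r_b = r_p·cos α = 38.168000·cos 15.451° = 36.788557
roll angle φ = 5.370° = 0.09372418 rad
x = r_b·(cos φ + φ·sin φ) = 36.788557·(0.99561110 + 0.09372418·0.09358703) = 36.949782
y = r_b·(sin φ − φ·cos φ) = 36.788557·(0.09358703 − 0.09372418·0.99561110) = 0.010087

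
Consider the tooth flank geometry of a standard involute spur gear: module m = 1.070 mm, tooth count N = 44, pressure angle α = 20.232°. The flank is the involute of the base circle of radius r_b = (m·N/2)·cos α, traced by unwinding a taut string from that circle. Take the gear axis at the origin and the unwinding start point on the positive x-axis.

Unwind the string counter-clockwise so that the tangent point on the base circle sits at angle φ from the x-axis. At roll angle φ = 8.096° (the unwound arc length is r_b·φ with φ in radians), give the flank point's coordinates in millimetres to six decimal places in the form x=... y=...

x=22.306986 y=0.020730

pitch radius r_p = m·N/2 = 1.070·44/2 = 23.540000
base radius r_b = r_p·cos α = 23.540000·cos 20.232° = 22.087583
roll angle φ = 8.096° = 0.14130186 rad
x = r_b·(cos φ + φ·sin φ) = 22.087583·(0.99003349 + 0.14130186·0.14083211) = 22.306986
y = r_b·(sin φ − φ·cos φ) = 22.087583·(0.14083211 − 0.14130186·0.99003349) = 0.020730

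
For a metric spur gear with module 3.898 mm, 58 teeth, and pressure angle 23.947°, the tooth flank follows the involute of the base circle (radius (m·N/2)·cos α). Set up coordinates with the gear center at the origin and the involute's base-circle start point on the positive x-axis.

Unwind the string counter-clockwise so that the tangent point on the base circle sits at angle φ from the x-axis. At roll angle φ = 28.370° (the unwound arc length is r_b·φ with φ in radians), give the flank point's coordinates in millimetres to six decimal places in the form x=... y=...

pitch radius r_p = m·N/2 = 3.898·58/2 = 113.042000
base radius r_b = r_p·cos α = 113.042000·cos 23.947° = 103.311493
roll angle φ = 28.370° = 0.49514991 rad
x = r_b·(cos φ + φ·sin φ) = 103.311493·(0.87989749 + 0.49514991·0.47516356) = 115.210361
y = r_b·(sin φ − φ·cos φ) = 103.311493·(0.47516356 − 0.49514991·0.87989749) = 4.078986

x=115.210361 y=4.078986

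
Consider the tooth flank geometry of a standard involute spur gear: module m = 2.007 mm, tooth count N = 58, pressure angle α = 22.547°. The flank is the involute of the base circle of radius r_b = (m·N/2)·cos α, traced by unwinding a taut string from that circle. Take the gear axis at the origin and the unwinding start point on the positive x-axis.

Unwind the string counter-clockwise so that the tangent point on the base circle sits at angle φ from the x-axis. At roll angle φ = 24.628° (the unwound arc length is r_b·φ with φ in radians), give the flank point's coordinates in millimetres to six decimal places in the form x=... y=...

pitch radius r_p = m·N/2 = 2.007·58/2 = 58.203000
base radius r_b = r_p·cos α = 58.203000·cos 22.547° = 53.754271
roll angle φ = 24.628° = 0.42983969 rad
x = r_b·(cos φ + φ·sin φ) = 53.754271·(0.90903257 + 0.42983969·0.41672508) = 58.493116
y = r_b·(sin φ − φ·cos φ) = 53.754271·(0.41672508 − 0.42983969·0.90903257) = 1.396902

x=58.493116 y=1.396902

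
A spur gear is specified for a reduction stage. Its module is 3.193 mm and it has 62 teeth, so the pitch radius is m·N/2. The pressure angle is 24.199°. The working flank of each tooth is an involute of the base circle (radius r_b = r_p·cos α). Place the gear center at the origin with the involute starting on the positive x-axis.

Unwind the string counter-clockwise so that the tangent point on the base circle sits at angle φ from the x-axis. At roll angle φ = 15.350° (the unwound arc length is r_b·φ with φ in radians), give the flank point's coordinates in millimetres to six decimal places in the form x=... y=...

pitch radius r_p = m·N/2 = 3.193·62/2 = 98.983000
base radius r_b = r_p·cos α = 98.983000·cos 24.199° = 90.285094
roll angle φ = 15.350° = 0.26790804 rad
x = r_b·(cos φ + φ·sin φ) = 90.285094·(0.96432678 + 0.26790804·0.26471468) = 93.467279
y = r_b·(sin φ − φ·cos φ) = 90.285094·(0.26471468 − 0.26790804·0.96432678) = 0.574555

x=93.467279 y=0.574555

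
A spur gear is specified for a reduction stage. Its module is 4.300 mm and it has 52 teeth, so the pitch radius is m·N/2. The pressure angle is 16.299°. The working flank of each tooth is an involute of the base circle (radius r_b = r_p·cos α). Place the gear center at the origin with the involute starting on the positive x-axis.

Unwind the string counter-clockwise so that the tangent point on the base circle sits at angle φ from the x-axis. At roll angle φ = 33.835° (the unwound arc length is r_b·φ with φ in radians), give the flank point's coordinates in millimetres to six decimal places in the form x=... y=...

x=124.417344 y=7.112385

pitch radius r_p = m·N/2 = 4.300·52/2 = 111.800000
base radius r_b = r_p·cos α = 111.800000·cos 16.299° = 107.306779
roll angle φ = 33.835° = 0.59053215 rad
x = r_b·(cos φ + φ·sin φ) = 107.306779·(0.83064449 + 0.59053215·0.55680313) = 124.417344
y = r_b·(sin φ − φ·cos φ) = 107.306779·(0.55680313 − 0.59053215·0.83064449) = 7.112385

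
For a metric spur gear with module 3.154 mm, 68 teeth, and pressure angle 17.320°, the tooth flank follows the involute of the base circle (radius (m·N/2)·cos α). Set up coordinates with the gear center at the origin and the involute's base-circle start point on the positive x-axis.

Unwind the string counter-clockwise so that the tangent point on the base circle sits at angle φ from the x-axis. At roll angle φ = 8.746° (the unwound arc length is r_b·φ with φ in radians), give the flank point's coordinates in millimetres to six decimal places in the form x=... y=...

pitch radius r_p = m·N/2 = 3.154·68/2 = 107.236000
base radius r_b = r_p·cos α = 107.236000·cos 17.320° = 102.373591
roll angle φ = 8.746° = 0.15264650 rad
x = r_b·(cos φ + φ·sin φ) = 102.373591·(0.98837213 + 0.15264650·0.15205439) = 103.559354
y = r_b·(sin φ − φ·cos φ) = 102.373591·(0.15205439 − 0.15264650·0.98837213) = 0.121092

x=103.559354 y=0.121092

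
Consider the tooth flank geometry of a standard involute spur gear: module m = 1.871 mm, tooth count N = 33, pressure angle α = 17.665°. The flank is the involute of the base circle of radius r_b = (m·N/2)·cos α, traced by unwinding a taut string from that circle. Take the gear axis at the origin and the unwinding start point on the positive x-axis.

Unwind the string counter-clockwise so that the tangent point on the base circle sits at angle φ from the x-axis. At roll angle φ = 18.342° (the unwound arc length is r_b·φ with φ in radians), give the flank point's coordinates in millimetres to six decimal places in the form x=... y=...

x=30.884716 y=0.318401

pitch radius r_p = m·N/2 = 1.871·33/2 = 30.871500
base radius r_b = r_p·cos α = 30.871500·cos 17.665° = 29.415817
roll angle φ = 18.342° = 0.32012829 rad
x = r_b·(cos φ + φ·sin φ) = 29.415817·(0.94919505 + 0.32012829·0.31468834) = 30.884716
y = r_b·(sin φ − φ·cos φ) = 29.415817·(0.31468834 − 0.32012829·0.94919505) = 0.318401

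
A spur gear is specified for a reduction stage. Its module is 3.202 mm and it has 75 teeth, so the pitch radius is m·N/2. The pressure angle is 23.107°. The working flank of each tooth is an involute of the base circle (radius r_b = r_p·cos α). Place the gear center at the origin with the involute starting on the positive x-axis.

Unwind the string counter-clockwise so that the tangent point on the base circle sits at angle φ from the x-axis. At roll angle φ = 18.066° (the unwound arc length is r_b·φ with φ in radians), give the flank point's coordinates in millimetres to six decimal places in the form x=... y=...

pitch radius r_p = m·N/2 = 3.202·75/2 = 120.075000
base radius r_b = r_p·cos α = 120.075000·cos 23.107° = 110.441810
roll angle φ = 18.066° = 0.31531118 rad
x = r_b·(cos φ + φ·sin φ) = 110.441810·(0.95069992 + 0.31531118·0.31011233) = 115.796229
y = r_b·(sin φ − φ·cos φ) = 110.441810·(0.31011233 − 0.31531118·0.95069992) = 1.142632

x=115.796229 y=1.142632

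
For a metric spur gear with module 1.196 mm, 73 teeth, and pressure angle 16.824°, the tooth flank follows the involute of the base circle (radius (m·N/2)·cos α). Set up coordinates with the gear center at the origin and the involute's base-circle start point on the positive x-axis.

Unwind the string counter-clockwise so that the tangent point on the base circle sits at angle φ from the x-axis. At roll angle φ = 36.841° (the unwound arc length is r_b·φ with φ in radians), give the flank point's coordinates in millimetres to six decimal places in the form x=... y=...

pitch radius r_p = m·N/2 = 1.196·73/2 = 43.654000
base radius r_b = r_p·cos α = 43.654000·cos 16.824° = 41.785537
roll angle φ = 36.841° = 0.64299675 rad
x = r_b·(cos φ + φ·sin φ) = 41.785537·(0.80030251 + 0.64299675·0.59959644) = 49.551005
y = r_b·(sin φ − φ·cos φ) = 41.785537·(0.59959644 − 0.64299675·0.80030251) = 3.551960

x=49.551005 y=3.551960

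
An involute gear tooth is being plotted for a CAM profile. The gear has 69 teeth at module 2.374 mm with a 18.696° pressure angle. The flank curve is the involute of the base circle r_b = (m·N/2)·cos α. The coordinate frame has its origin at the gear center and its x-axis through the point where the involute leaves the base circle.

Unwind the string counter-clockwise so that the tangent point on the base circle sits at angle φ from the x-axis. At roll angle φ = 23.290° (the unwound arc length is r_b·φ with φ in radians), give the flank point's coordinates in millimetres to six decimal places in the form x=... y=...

x=83.728297 y=1.708374

pitch radius r_p = m·N/2 = 2.374·69/2 = 81.903000
base radius r_b = r_p·cos α = 81.903000·cos 18.696° = 77.581196
roll angle φ = 23.290° = 0.40648718 rad
x = r_b·(cos φ + φ·sin φ) = 77.581196·(0.91851540 + 0.40648718·0.39538520) = 83.728297
y = r_b·(sin φ − φ·cos φ) = 77.581196·(0.39538520 − 0.40648718·0.91851540) = 1.708374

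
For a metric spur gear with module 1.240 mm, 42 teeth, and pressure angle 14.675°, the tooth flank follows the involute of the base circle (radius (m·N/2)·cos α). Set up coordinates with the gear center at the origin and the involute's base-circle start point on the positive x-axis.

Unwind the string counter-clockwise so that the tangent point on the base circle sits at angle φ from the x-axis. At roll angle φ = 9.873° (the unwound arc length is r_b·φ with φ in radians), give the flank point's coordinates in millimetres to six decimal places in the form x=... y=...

pitch radius r_p = m·N/2 = 1.240·42/2 = 26.040000
base radius r_b = r_p·cos α = 26.040000·cos 14.675° = 25.190533
roll angle φ = 9.873° = 0.17231636 rad
x = r_b·(cos φ + φ·sin φ) = 25.190533·(0.98519024 + 0.17231636·0.17146486) = 25.561752
y = r_b·(sin φ − φ·cos φ) = 25.190533·(0.17146486 − 0.17231636·0.98519024) = 0.042836

x=25.561752 y=0.042836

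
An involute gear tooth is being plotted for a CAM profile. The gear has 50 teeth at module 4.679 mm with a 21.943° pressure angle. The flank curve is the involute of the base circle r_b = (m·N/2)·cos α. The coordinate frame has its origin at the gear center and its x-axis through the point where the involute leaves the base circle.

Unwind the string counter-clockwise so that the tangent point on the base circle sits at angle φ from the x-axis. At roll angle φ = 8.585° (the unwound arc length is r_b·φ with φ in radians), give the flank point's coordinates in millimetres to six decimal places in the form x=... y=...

pitch radius r_p = m·N/2 = 4.679·50/2 = 116.975000
base radius r_b = r_p·cos α = 116.975000·cos 21.943° = 108.500871
roll angle φ = 8.585° = 0.14983652 rad
x = r_b·(cos φ + φ·sin φ) = 108.500871·(0.98879550 + 0.14983652·0.14927648) = 109.712019
y = r_b·(sin φ − φ·cos φ) = 108.500871·(0.14927648 − 0.14983652·0.98879550) = 0.121392

x=109.712019 y=0.121392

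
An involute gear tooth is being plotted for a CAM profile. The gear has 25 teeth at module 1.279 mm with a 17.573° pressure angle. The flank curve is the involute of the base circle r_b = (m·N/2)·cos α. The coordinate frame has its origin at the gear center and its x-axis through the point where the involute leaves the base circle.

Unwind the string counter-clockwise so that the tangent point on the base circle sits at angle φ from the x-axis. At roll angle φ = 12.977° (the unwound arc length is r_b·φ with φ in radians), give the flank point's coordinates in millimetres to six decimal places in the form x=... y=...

pitch radius r_p = m·N/2 = 1.279·25/2 = 15.987500
base radius r_b = r_p·cos α = 15.987500·cos 17.573° = 15.241412
roll angle φ = 12.977° = 0.22649138 rad
x = r_b·(cos φ + φ·sin φ) = 15.241412·(0.97446029 + 0.22649138·0.22455990) = 15.627343
y = r_b·(sin φ − φ·cos φ) = 15.241412·(0.22455990 − 0.22649138·0.97446029) = 0.058726

x=15.627343 y=0.058726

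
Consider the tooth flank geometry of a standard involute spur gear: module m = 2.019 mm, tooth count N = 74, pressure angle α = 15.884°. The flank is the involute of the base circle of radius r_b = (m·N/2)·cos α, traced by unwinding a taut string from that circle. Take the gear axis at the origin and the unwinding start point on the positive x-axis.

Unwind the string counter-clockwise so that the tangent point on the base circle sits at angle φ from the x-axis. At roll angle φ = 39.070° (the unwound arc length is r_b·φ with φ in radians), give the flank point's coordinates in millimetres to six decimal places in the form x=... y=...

pitch radius r_p = m·N/2 = 2.019·74/2 = 74.703000
base radius r_b = r_p·cos α = 74.703000·cos 15.884° = 71.850673
roll angle φ = 39.070° = 0.68190014 rad
x = r_b·(cos φ + φ·sin φ) = 71.850673·(0.77637652 + 0.68190014·0.63026938) = 86.663214
y = r_b·(sin φ − φ·cos φ) = 71.850673·(0.63026938 − 0.68190014·0.77637652) = 7.246724

x=86.663214 y=7.246724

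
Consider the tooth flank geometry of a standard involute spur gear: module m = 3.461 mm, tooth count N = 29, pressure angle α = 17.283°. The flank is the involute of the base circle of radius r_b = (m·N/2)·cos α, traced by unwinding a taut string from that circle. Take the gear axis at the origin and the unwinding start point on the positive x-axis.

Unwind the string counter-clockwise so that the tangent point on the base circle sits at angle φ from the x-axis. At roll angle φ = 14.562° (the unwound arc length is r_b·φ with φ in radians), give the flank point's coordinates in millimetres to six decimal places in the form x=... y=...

x=49.441360 y=0.260538

pitch radius r_p = m·N/2 = 3.461·29/2 = 50.184500
base radius r_b = r_p·cos α = 50.184500·cos 17.283° = 47.918619
roll angle φ = 14.562° = 0.25415485 rad
x = r_b·(cos φ + φ·sin φ) = 47.918619·(0.96787614 + 0.25415485·0.25142749) = 49.441360
y = r_b·(sin φ − φ·cos φ) = 47.918619·(0.25142749 − 0.25415485·0.96787614) = 0.260538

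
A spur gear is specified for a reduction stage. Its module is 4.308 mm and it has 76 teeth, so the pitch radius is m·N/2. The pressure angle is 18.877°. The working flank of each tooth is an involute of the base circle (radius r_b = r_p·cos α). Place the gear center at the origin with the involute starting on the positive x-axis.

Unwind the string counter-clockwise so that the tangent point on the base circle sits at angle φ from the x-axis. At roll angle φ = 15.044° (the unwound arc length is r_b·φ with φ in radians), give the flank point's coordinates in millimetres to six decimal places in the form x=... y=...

pitch radius r_p = m·N/2 = 4.308·76/2 = 163.704000
base radius r_b = r_p·cos α = 163.704000·cos 18.877° = 154.899231
roll angle φ = 15.044° = 0.26256733 rad
x = r_b·(cos φ + φ·sin φ) = 154.899231·(0.96572678 + 0.26256733·0.25956075) = 160.147056
y = r_b·(sin φ − φ·cos φ) = 154.899231·(0.25956075 − 0.26256733·0.96572678) = 0.928225

x=160.147056 y=0.928225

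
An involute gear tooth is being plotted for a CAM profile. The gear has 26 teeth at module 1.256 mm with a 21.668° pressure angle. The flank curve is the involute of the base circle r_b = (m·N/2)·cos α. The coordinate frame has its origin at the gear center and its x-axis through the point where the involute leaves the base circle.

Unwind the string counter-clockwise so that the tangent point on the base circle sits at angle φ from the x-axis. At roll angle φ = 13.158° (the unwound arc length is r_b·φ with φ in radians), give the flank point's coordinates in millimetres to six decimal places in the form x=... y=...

x=15.569125 y=0.060939

pitch radius r_p = m·N/2 = 1.256·26/2 = 16.328000
base radius r_b = r_p·cos α = 16.328000·cos 21.668° = 15.174246
roll angle φ = 13.158° = 0.22965042 rad
x = r_b·(cos φ + φ·sin φ) = 15.174246·(0.97374603 + 0.22965042·0.22763714) = 15.569125
y = r_b·(sin φ − φ·cos φ) = 15.174246·(0.22763714 − 0.22965042·0.97374603) = 0.060939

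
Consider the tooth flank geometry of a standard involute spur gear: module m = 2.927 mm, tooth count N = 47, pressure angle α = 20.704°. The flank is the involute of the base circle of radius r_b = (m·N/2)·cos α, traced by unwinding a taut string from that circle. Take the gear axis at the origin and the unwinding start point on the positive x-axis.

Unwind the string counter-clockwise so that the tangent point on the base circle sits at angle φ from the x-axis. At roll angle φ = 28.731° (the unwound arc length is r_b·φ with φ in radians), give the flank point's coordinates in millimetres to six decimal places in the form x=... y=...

pitch radius r_p = m·N/2 = 2.927·47/2 = 68.784500
base radius r_b = r_p·cos α = 68.784500·cos 20.704° = 64.342352
roll angle φ = 28.731° = 0.50145055 rad
x = r_b·(cos φ + φ·sin φ) = 64.342352·(0.87688621 + 0.50145055·0.48069801) = 71.930406
y = r_b·(sin φ − φ·cos φ) = 64.342352·(0.48069801 − 0.50145055·0.87688621) = 2.636939

x=71.930406 y=2.636939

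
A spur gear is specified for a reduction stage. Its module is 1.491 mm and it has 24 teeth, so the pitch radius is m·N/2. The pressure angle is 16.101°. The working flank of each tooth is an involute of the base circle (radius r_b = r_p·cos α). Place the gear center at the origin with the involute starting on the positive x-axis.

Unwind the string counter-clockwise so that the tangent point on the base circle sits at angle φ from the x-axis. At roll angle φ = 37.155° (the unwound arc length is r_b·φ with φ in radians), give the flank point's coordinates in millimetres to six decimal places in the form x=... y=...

x=20.433399 y=1.497851

pitch radius r_p = m·N/2 = 1.491·24/2 = 17.892000
base radius r_b = r_p·cos α = 17.892000·cos 16.101° = 17.190174
roll angle φ = 37.155° = 0.64847708 rad
x = r_b·(cos φ + φ·sin φ) = 17.190174·(0.79700452 + 0.64847708·0.60397334) = 20.433399
y = r_b·(sin φ − φ·cos φ) = 17.190174·(0.60397334 − 0.64847708·0.79700452) = 1.497851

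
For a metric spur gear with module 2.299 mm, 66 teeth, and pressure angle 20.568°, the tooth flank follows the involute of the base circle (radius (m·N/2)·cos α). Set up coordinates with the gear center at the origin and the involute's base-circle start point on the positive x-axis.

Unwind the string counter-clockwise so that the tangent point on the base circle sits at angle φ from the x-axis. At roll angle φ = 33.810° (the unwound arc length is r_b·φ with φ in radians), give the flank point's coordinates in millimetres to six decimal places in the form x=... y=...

pitch radius r_p = m·N/2 = 2.299·66/2 = 75.867000
base radius r_b = r_p·cos α = 75.867000·cos 20.568° = 71.030926
roll angle φ = 33.810° = 0.59009582 rad
x = r_b·(cos φ + φ·sin φ) = 71.030926·(0.83088736 + 0.59009582·0.55644064) = 82.341938
y = r_b·(sin φ − φ·cos φ) = 71.030926·(0.55644064 − 0.59009582·0.83088736) = 4.697806

x=82.341938 y=4.697806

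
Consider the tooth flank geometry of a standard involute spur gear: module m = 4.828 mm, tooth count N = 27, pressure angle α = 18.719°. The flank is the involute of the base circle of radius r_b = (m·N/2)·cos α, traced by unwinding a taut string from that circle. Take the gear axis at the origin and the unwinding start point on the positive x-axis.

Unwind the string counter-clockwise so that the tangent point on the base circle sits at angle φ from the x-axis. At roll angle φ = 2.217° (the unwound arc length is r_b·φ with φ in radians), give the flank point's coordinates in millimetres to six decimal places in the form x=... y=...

x=61.776533 y=0.001192

pitch radius r_p = m·N/2 = 4.828·27/2 = 65.178000
base radius r_b = r_p·cos α = 65.178000·cos 18.719° = 61.730338
roll angle φ = 2.217° = 0.03869395 rad
x = r_b·(cos φ + φ·sin φ) = 61.730338·(0.99925148 + 0.03869395·0.03868429) = 61.776533
y = r_b·(sin φ − φ·cos φ) = 61.730338·(0.03868429 − 0.03869395·0.99925148) = 0.001192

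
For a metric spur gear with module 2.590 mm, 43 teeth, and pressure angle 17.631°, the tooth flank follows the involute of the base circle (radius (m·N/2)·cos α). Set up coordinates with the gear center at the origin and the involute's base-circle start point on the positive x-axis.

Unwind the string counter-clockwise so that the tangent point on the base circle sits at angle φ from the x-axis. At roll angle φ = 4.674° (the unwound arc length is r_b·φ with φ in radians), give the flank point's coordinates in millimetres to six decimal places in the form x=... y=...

x=53.245593 y=0.009597

pitch radius r_p = m·N/2 = 2.590·43/2 = 55.685000
base radius r_b = r_p·cos α = 55.685000·cos 17.631° = 53.069305
roll angle φ = 4.674° = 0.08157669 rad
x = r_b·(cos φ + φ·sin φ) = 53.069305·(0.99667447 + 0.08157669·0.08148624) = 53.245593
y = r_b·(sin φ − φ·cos φ) = 53.069305·(0.08148624 − 0.08157669·0.99667447) = 0.009597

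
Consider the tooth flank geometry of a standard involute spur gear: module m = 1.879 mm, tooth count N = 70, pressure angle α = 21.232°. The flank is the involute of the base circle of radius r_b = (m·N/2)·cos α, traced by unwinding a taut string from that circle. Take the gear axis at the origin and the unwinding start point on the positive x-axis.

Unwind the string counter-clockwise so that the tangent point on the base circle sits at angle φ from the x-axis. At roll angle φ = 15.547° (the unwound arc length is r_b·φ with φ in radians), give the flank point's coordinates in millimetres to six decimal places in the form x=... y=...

x=63.516372 y=0.405244

pitch radius r_p = m·N/2 = 1.879·70/2 = 65.765000
base radius r_b = r_p·cos α = 65.765000·cos 21.232° = 61.300983
roll angle φ = 15.547° = 0.27134634 rad
x = r_b·(cos φ + φ·sin φ) = 61.300983·(0.96341091 + 0.27134634·0.26802876) = 63.516372
y = r_b·(sin φ − φ·cos φ) = 61.300983·(0.26802876 − 0.27134634·0.96341091) = 0.405244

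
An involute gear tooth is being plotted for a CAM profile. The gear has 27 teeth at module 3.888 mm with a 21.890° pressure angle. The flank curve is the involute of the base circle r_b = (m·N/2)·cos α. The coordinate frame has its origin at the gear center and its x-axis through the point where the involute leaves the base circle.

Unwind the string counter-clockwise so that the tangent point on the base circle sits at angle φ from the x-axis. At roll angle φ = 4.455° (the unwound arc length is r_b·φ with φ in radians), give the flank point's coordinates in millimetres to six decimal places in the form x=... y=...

pitch radius r_p = m·N/2 = 3.888·27/2 = 52.488000
base radius r_b = r_p·cos α = 52.488000·cos 21.890° = 48.703685
roll angle φ = 4.455° = 0.07775442 rad
x = r_b·(cos φ + φ·sin φ) = 48.703685·(0.99697865 + 0.07775442·0.07767609) = 48.850688
y = r_b·(sin φ − φ·cos φ) = 48.703685·(0.07767609 − 0.07775442·0.99697865) = 0.007627

x=48.850688 y=0.007627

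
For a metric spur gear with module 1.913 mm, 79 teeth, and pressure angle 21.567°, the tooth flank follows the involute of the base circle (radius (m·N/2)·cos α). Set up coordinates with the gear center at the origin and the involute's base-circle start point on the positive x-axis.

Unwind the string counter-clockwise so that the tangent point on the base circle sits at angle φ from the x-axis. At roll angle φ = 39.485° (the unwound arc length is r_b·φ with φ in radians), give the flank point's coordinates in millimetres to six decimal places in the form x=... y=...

pitch radius r_p = m·N/2 = 1.913·79/2 = 75.563500
base radius r_b = r_p·cos α = 75.563500·cos 21.567° = 70.273175
roll angle φ = 39.485° = 0.68914326 rad
x = r_b·(cos φ + φ·sin φ) = 70.273175·(0.77179108 + 0.68914326·0.63587619) = 85.030603
y = r_b·(sin φ − φ·cos φ) = 70.273175·(0.63587619 − 0.68914326·0.77179108) = 7.308520

x=85.030603 y=7.308520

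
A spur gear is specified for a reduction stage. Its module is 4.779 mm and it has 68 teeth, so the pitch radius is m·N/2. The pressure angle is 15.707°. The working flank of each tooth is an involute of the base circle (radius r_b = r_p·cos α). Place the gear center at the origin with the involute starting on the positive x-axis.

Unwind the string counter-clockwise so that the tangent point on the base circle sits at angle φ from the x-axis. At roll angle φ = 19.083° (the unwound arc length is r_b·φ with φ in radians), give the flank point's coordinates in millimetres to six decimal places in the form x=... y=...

x=164.855173 y=1.905083

pitch radius r_p = m·N/2 = 4.779·68/2 = 162.486000
base radius r_b = r_p·cos α = 162.486000·cos 15.707° = 156.418558
roll angle φ = 19.083° = 0.33306118 rad
x = r_b·(cos φ + φ·sin φ) = 156.418558·(0.94504596 + 0.33306118·0.32693751) = 164.855173
y = r_b·(sin φ − φ·cos φ) = 156.418558·(0.32693751 − 0.33306118·0.94504596) = 1.905083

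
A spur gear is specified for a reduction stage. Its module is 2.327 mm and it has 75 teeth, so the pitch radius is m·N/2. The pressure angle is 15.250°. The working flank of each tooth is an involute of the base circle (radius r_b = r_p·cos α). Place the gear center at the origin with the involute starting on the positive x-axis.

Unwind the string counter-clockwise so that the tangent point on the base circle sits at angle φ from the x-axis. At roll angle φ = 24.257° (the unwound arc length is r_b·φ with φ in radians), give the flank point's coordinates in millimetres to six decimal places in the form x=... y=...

x=91.400001 y=2.091593

pitch radius r_p = m·N/2 = 2.327·75/2 = 87.262500
base radius r_b = r_p·cos α = 87.262500·cos 15.250° = 84.189754
roll angle φ = 24.257° = 0.42336452 rad
x = r_b·(cos φ + φ·sin φ) = 84.189754·(0.91171186 + 0.42336452·0.41083024) = 91.400001
y = r_b·(sin φ − φ·cos φ) = 84.189754·(0.41083024 − 0.42336452·0.91171186) = 2.091593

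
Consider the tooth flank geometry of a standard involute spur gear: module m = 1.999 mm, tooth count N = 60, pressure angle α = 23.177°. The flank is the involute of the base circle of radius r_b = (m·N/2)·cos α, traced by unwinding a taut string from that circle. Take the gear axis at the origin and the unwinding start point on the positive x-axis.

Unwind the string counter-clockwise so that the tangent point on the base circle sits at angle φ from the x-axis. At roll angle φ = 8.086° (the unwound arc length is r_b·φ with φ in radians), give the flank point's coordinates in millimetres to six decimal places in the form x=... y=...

x=55.676305 y=0.051551

pitch radius r_p = m·N/2 = 1.999·60/2 = 59.970000
base radius r_b = r_p·cos α = 59.970000·cos 23.177° = 55.130025
roll angle φ = 8.086° = 0.14112732 rad
x = r_b·(cos φ + φ·sin φ) = 55.130025·(0.99005806 + 0.14112732·0.14065932) = 55.676305
y = r_b·(sin φ − φ·cos φ) = 55.130025·(0.14065932 − 0.14112732·0.99005806) = 0.051551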